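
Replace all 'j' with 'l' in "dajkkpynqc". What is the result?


Input string: 'dajkkpynqc'
Operation: replace 'j' with 'l'
Positions of 'j': 2
After replacement: dalkkpynqc


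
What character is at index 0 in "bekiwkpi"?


Input string: 'bekiwkpi'
Operation: get character at index 0
Index mapping: s[0]='b'
Result: 'b'


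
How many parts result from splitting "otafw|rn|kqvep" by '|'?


Input string: 'otafw|rn|kqvep'
Delimiter: '|'
Split result: 'otafw', 'rn', 'kqvep'
Number of parts: 3


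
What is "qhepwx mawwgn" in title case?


Input string: 'qhepwx mawwgn'
Operation: capitalize first letter of each word
Word transformations: 'qhepwx'->'Qhepwx', 'mawwgn'->'Mawwgn'
Result: Qhepwx Mawwgn


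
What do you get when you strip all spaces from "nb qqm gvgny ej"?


Input string: 'nb qqm gvgny ej'
Operation: remove all spaces
Words: 'nb', 'qqm', 'gvgny', 'ej'
Join without spaces: nbqqmgvgnyej


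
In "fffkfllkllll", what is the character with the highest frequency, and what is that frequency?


Input: 'fffkfllkllll'
Operation: tally each character
Counts: 'f':4, 'k':2, 'l':6
Maximum: 'l' appears 6 times


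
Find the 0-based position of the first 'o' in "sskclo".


Input string: 'sskclo'
Target: 'o'
Scanning left to right: s[0]='s', s[1]='s', s[2]='k', s[3]='c', s[4]='l', s[5]='o'
First match at index: 5


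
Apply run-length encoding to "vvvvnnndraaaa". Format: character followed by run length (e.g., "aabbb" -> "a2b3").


Input: 'vvvvnnndraaaa'
Operation: identify consecutive runs
Runs: 'vvvv' -> v4, 'nnn' -> n3, 'd' -> d1, 'r' -> r1, 'aaaa' -> a4
Encoded: v4n3d1r1a4


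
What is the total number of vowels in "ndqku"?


Input string: 'ndqku'
Operation: count vowels (a, e, i, o, u)
Scan: s[0]='n', s[1]='d', s[2]='q', s[3]='k', s[4]='u' (vowel)
Vowels found: 1
Result: 1


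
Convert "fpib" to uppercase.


Input string: 'fpib'
Operation: convert each letter to uppercase
Mapping: 'f'->'F', 'p'->'P', 'i'->'I', 'b'->'B'
Result: FPIB


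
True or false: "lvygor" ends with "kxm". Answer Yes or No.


Input string: 'lvygor'
Suffix to check: 'kxm'
Last 3 characters of input: 'gor'
Match: False
Result: No


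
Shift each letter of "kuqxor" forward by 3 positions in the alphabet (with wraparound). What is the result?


Input: 'kuqxor', shift = 3
Operation: for each letter, (position + 3) mod 26
Mapping: 'k'(10+3=13)->'n', 'u'(20+3=23)->'x', 'q'(16+3=19)->'t', 'x'(23+3=26, 26 mod 26=0)->'a', 'o'(14+3=17)->'r', 'r'(17+3=20)->'u'
Result: nxtaru


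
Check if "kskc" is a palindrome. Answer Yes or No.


Input string: 'kskc'
Reversed: 'cksk'
Compare pairs: s[0]='k' vs s[3]='c' (mismatch), s[1]='s' vs s[2]='k' (mismatch)
Palindrome: No


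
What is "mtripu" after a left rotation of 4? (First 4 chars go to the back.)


Input: 'mtripu', shift = 4
Operation: split at index 4 and swap parts
Front part s[0:4] = 'mtri'
Back part s[4:] = 'pu'
Rotated = back + front = 'pu' + 'mtri'
Result: pumtri


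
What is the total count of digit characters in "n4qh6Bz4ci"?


Input string: 'n4qh6Bz4ci'
Operation: count digit characters (0-9)
Scan: 'n', '4'(digit), 'q', 'h', '6'(digit), 'B', 'z', '4'(digit), 'c', 'i'
Digits found: 3
Result: 3


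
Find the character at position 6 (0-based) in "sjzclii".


Input string: 'sjzclii'
Operation: get character at index 6
Index mapping: s[0]='s', s[1]='j', s[2]='z', s[3]='c', s[4]='l', s[5]='i', s[6]='i'
Result: 'i'


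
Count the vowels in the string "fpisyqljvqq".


Input string: 'fpisyqljvqq'
Operation: count vowels (a, e, i, o, u)
Scan: s[0]='f', s[1]='p', s[2]='i' (vowel), s[3]='s', s[4]='y', s[5]='q', s[6]='l', s[7]='j', s[8]='v', s[9]='q', s[10]='q'
Vowels found: 1
Result: 1


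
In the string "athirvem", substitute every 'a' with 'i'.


Input string: 'athirvem'
Operation: replace 'a' with 'i'
Positions of 'a': 0
After replacement: ithirvem


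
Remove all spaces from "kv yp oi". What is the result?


Input string: 'kv yp oi'
Operation: remove all spaces
Words: 'kv', 'yp', 'oi'
Join without spaces: kvypoi


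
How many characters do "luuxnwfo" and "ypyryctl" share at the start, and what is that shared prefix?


String 1: 'luuxnwfo'
String 2: 'ypyryctl'
Compare position by position:
pos 0: 'l' vs 'y' differ -> stop
Longest common prefix: "" (length 0)


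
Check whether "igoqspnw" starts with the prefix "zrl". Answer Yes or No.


Input string: 'igoqspnw'
Prefix to check: 'zrl'
First 3 characters of input: 'igo'
Match: False
Result: No


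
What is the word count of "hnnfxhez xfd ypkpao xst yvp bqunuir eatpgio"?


Input string: 'hnnfxhez xfd ypkpao xst yvp bqunuir eatpgio'
Operation: split by spaces
Words found: 'hnnfxhez', 'xfd', 'ypkpao', 'xst', 'yvp', 'bqunuir', 'eatpgio'
Word count: 7


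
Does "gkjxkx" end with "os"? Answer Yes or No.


Input string: 'gkjxkx'
Suffix to check: 'os'
Last 2 characters of input: 'kx'
Match: False
Result: No


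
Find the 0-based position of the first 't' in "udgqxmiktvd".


Input string: 'udgqxmiktvd'
Target: 't'
Scanning left to right: s[0]='u', s[1]='d', s[2]='g', s[3]='q', s[4]='x', s[5]='m', s[6]='i', s[7]='k', s[8]='t'
First match at index: 8


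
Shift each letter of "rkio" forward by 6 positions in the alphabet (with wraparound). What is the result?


Input: 'rkio', shift = 6
Operation: for each letter, (position + 6) mod 26
Mapping: 'r'(17+6=23)->'x', 'k'(10+6=16)->'q', 'i'(8+6=14)->'o', 'o'(14+6=20)->'u'
Result: xqou


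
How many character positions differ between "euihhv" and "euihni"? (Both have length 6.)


String 1: 'euihhv'
String 2: 'euihni'
Compare each position: pos 0: 'e'=='e', pos 1: 'u'=='u', pos 2: 'i'=='i', pos 3: 'h'=='h', pos 4: 'h'!='n', pos 5: 'v'!='i'
Differing positions: 2
Hamming distance: 2


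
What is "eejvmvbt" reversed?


Input string: 'eejvmvbt'
Operation: reverse character order
Original order: 'e' -> 'e' -> 'j' -> 'v' -> 'm' -> 'v' -> 'b' -> 't'
Reversed order: 't' -> 'b' -> 'v' -> 'm' -> 'v' -> 'j' -> 'e' -> 'e'
Result: tbvmvjee


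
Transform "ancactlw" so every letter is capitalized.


Input string: 'ancactlw'
Operation: convert each letter to uppercase
Mapping: 'a'->'A', 'n'->'N', 'c'->'C', 'a'->'A', 'c'->'C', 't'->'T', 'l'->'L', 'w'->'W'
Result: ANCACTLW


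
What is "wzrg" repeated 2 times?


Input string: 'wzrg'
Operation: repeat 2 times
Concatenation: 'wzrg' + 'wzrg'
Result: wzrgwzrg


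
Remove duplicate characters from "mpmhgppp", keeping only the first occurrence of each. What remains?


Input: 'mpmhgppp'
Operation: keep first occurrence of each character
Scan: s[0]='m' new -> keep; s[1]='p' new -> keep; s[2]='m' seen -> skip; s[3]='h' new -> keep; s[4]='g' new -> keep; s[5]='p' seen -> skip; s[6]='p' seen -> skip; s[7]='p' seen -> skip
Result: mphg


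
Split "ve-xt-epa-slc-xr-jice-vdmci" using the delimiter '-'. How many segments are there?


Input string: 've-xt-epa-slc-xr-jice-vdmci'
Delimiter: '-'
Split result: 've', 'xt', 'epa', 'slc', 'xr', 'jice', 'vdmci'
Number of parts: 7


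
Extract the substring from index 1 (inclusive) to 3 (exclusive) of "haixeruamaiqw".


Input string: 'haixeruamaiqw'
Operation: slice [1:3]
Extract characters: s[1]='a', s[2]='i'
Result: ai


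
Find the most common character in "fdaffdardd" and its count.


Input: 'fdaffdardd'
Operation: tally each character
Counts: 'a':2, 'd':4, 'f':3, 'r':1
Maximum: 'd' appears 4 times


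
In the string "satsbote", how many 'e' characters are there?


Input string: 'satsbote'
Target character: 'e'
Scan each position: s[7]='e'
Matches found at indices: 7
Total: 1


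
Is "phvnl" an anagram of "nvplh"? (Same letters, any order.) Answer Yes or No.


String 1: 'nvplh' -> sorted: 'hlnpv'
String 2: 'phvnl' -> sorted: 'hlnpv'
Compare sorted forms: 'hlnpv' == 'hlnpv'
Anagram: Yes


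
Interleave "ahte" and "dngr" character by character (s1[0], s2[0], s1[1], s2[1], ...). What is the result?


String 1: 'ahte'
String 2: 'dngr'
Operation: alternate characters
Pairs: 'a'+'d', 'h'+'n', 't'+'g', 'e'+'r'
Result: adhntger


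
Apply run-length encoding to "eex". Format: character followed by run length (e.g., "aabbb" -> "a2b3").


Input: 'eex'
Operation: identify consecutive runs
Runs: 'ee' -> e2, 'x' -> x1
Encoded: e2x1


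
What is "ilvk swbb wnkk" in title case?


Input string: 'ilvk swbb wnkk'
Operation: capitalize first letter of each word
Word transformations: 'ilvk'->'Ilvk', 'swbb'->'Swbb', 'wnkk'->'Wnkk'
Result: Ilvk Swbb Wnkk


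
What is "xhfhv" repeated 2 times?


Input string: 'xhfhv'
Operation: repeat 2 times
Concatenation: 'xhfhv' + 'xhfhv'
Result: xhfhvxhfhv


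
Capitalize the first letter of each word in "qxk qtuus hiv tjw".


Input string: 'qxk qtuus hiv tjw'
Operation: capitalize first letter of each word
Word transformations: 'qxk'->'Qxk', 'qtuus'->'Qtuus', 'hiv'->'Hiv', 'tjw'->'Tjw'
Result: Qxk Qtuus Hiv Tjw


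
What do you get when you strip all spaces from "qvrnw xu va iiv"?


Input string: 'qvrnw xu va iiv'
Operation: remove all spaces
Words: 'qvrnw', 'xu', 'va', 'iiv'
Join without spaces: qvrnwxuvaiiv


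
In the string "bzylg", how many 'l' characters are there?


Input string: 'bzylg'
Target character: 'l'
Scan each position: s[3]='l'
Matches found at indices: 3
Total: 1


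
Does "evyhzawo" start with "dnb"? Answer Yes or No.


Input string: 'evyhzawo'
Prefix to check: 'dnb'
First 3 characters of input: 'evy'
Match: False
Result: No


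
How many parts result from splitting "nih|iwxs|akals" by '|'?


Input string: 'nih|iwxs|akals'
Delimiter: '|'
Split result: 'nih', 'iwxs', 'akals'
Number of parts: 3


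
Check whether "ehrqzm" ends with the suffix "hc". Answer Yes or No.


Input string: 'ehrqzm'
Suffix to check: 'hc'
Last 2 characters of input: 'zm'
Match: False
Result: No


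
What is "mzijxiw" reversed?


Input string: 'mzijxiw'
Operation: reverse character order
Original order: 'm' -> 'z' -> 'i' -> 'j' -> 'x' -> 'i' -> 'w'
Reversed order: 'w' -> 'i' -> 'x' -> 'j' -> 'i' -> 'z' -> 'm'
Result: wixjizm


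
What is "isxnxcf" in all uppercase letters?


Input string: 'isxnxcf'
Operation: convert each letter to uppercase
Mapping: 'i'->'I', 's'->'S', 'x'->'X', 'n'->'N', 'x'->'X', 'c'->'C', 'f'->'F'
Result: ISXNXCF


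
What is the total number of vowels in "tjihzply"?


Input string: 'tjihzply'
Operation: count vowels (a, e, i, o, u)
Scan: s[0]='t', s[1]='j', s[2]='i' (vowel), s[3]='h', s[4]='z', s[5]='p', s[6]='l', s[7]='y'
Vowels found: 1
Result: 1


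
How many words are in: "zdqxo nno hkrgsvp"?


Input string: 'zdqxo nno hkrgsvp'
Operation: split by spaces
Words found: 'zdqxo', 'nno', 'hkrgsvp'
Word count: 3


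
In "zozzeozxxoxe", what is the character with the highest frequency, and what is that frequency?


Input: 'zozzeozxxoxe'
Operation: tally each character
Counts: 'e':2, 'o':3, 'x':3, 'z':4
Maximum: 'z' appears 4 times


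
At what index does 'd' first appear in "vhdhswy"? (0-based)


Input string: 'vhdhswy'
Target: 'd'
Scanning left to right: s[0]='v', s[1]='h', s[2]='d'
First match at index: 2


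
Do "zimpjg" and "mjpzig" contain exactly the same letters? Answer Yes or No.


String 1: 'zimpjg' -> sorted: 'gijmpz'
String 2: 'mjpzig' -> sorted: 'gijmpz'
Compare sorted forms: 'gijmpz' == 'gijmpz'
Anagram: Yes


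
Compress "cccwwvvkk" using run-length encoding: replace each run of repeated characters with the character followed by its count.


Input: 'cccwwvvkk'
Operation: identify consecutive runs
Runs: 'ccc' -> c3, 'ww' -> w2, 'vv' -> v2, 'kk' -> k2
Encoded: c3w2v2k2


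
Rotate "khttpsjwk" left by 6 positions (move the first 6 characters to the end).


Input: 'khttpsjwk', shift = 6
Operation: split at index 6 and swap parts
Front part s[0:6] = 'khttps'
Back part s[6:] = 'jwk'
Rotated = back + front = 'jwk' + 'khttps'
Result: jwkkhttps


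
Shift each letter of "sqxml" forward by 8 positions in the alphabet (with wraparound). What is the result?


Input: 'sqxml', shift = 8
Operation: for each letter, (position + 8) mod 26
Mapping: 's'(18+8=26, 26 mod 26=0)->'a', 'q'(16+8=24)->'y', 'x'(23+8=31, 31 mod 26=5)->'f', 'm'(12+8=20)->'u', 'l'(11+8=19)->'t'
Result: ayfut


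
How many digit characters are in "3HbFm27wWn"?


Input string: '3HbFm27wWn'
Operation: count digit characters (0-9)
Scan: '3'(digit), 'H', 'b', 'F', 'm', '2'(digit), '7'(digit), 'w', 'W', 'n'
Digits found: 3
Result: 3


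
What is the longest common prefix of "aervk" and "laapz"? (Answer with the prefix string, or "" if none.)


String 1: 'aervk'
String 2: 'laapz'
Compare position by position:
pos 0: 'a' vs 'l' differ -> stop
Longest common prefix: "" (length 0)


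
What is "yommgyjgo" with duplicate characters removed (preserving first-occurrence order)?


Input: 'yommgyjgo'
Operation: keep first occurrence of each character
Scan: s[0]='y' new -> keep; s[1]='o' new -> keep; s[2]='m' new -> keep; s[3]='m' seen -> skip; s[4]='g' new -> keep; s[5]='y' seen -> skip; s[6]='j' new -> keep; s[7]='g' seen -> skip; s[8]='o' seen -> skip
Result: yomgj


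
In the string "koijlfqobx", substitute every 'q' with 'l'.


Input string: 'koijlfqobx'
Operation: replace 'q' with 'l'
Positions of 'q': 6
After replacement: koijlflobx


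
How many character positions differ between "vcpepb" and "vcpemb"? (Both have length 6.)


String 1: 'vcpepb'
String 2: 'vcpemb'
Compare each position: pos 0: 'v'=='v', pos 1: 'c'=='c', pos 2: 'p'=='p', pos 3: 'e'=='e', pos 4: 'p'!='m', pos 5: 'b'=='b'
Differing positions: 1
Hamming distance: 1


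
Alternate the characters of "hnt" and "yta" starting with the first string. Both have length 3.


String 1: 'hnt'
String 2: 'yta'
Operation: alternate characters
Pairs: 'h'+'y', 'n'+'t', 't'+'a'
Result: hyntta


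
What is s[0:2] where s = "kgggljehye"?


Input string: 'kgggljehye'
Operation: slice [0:2]
Extract characters: s[0]='k', s[1]='g'
Result: kg


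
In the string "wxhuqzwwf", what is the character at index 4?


Input string: 'wxhuqzwwf'
Operation: get character at index 4
Index mapping: s[0]='w', s[1]='x', s[2]='h', s[3]='u', s[4]='q'
Result: 'q'


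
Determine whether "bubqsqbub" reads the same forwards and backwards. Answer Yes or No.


Input string: 'bubqsqbub'
Reversed: 'bubqsqbub'
Compare pairs: s[0]='b' vs s[8]='b' (match), s[1]='u' vs s[7]='u' (match), s[2]='b' vs s[6]='b' (match), s[3]='q' vs s[5]='q' (match)
Palindrome: Yes


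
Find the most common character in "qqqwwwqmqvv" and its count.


Input: 'qqqwwwqmqvv'
Operation: tally each character
Counts: 'm':1, 'q':5, 'v':2, 'w':3
Maximum: 'q' appears 5 times


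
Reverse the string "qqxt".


Input string: 'qqxt'
Operation: reverse character order
Original order: 'q' -> 'q' -> 'x' -> 't'
Reversed order: 't' -> 'x' -> 'q' -> 'q'
Result: txqq


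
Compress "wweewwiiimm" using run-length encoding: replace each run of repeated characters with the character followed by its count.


Input: 'wweewwiiimm'
Operation: identify consecutive runs
Runs: 'ww' -> w2, 'ee' -> e2, 'ww' -> w2, 'iii' -> i3, 'mm' -> m2
Encoded: w2e2w2i3m2


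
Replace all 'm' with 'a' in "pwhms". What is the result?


Input string: 'pwhms'
Operation: replace 'm' with 'a'
Positions of 'm': 3
After replacement: pwhas


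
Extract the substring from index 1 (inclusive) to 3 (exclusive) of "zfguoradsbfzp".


Input string: 'zfguoradsbfzp'
Operation: slice [1:3]
Extract characters: s[1]='f', s[2]='g'
Result: fg


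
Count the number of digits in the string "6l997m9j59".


Input string: '6l997m9j59'
Operation: count digit characters (0-9)
Scan: '6'(digit), 'l', '9'(digit), '9'(digit), '7'(digit), 'm', '9'(digit), 'j', '5'(digit), '9'(digit)
Digits found: 7
Result: 7


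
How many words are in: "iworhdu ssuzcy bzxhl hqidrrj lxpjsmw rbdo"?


Input string: 'iworhdu ssuzcy bzxhl hqidrrj lxpjsmw rbdo'
Operation: split by spaces
Words found: 'iworhdu', 'ssuzcy', 'bzxhl', 'hqidrrj', 'lxpjsmw', 'rbdo'
Word count: 6


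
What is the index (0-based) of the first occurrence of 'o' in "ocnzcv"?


Input string: 'ocnzcv'
Target: 'o'
Scanning left to right: s[0]='o'
First match at index: 0


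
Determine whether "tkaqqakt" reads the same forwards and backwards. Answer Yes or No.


Input string: 'tkaqqakt'
Reversed: 'tkaqqakt'
Compare pairs: s[0]='t' vs s[7]='t' (match), s[1]='k' vs s[6]='k' (match), s[2]='a' vs s[5]='a' (match), s[3]='q' vs s[4]='q' (match)
Palindrome: Yes


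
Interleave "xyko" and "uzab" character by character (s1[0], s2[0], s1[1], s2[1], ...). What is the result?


String 1: 'xyko'
String 2: 'uzab'
Operation: alternate characters
Pairs: 'x'+'u', 'y'+'z', 'k'+'a', 'o'+'b'
Result: xuyzkaob


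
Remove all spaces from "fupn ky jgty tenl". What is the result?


Input string: 'fupn ky jgty tenl'
Operation: remove all spaces
Words: 'fupn', 'ky', 'jgty', 'tenl'
Join without spaces: fupnkyjgtytenl


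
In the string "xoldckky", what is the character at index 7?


Input string: 'xoldckky'
Operation: get character at index 7
Index mapping: s[0]='x', s[1]='o', s[2]='l', s[3]='d', s[4]='c', s[5]='k', s[6]='k', s[7]='y'
Result: 'y'


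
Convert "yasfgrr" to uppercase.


Input string: 'yasfgrr'
Operation: convert each letter to uppercase
Mapping: 'y'->'Y', 'a'->'A', 's'->'S', 'f'->'F', 'g'->'G', 'r'->'R', 'r'->'R'
Result: YASFGRR


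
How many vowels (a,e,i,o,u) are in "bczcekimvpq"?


Input string: 'bczcekimvpq'
Operation: count vowels (a, e, i, o, u)
Scan: s[0]='b', s[1]='c', s[2]='z', s[3]='c', s[4]='e' (vowel), s[5]='k', s[6]='i' (vowel), s[7]='m', s[8]='v', s[9]='p', s[10]='q'
Vowels found: 2
Result: 2


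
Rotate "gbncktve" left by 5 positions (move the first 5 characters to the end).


Input: 'gbncktve', shift = 5
Operation: split at index 5 and swap parts
Front part s[0:5] = 'gbnck'
Back part s[5:] = 'tve'
Rotated = back + front = 'tve' + 'gbnck'
Result: tvegbnck


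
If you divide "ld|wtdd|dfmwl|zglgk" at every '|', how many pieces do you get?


Input string: 'ld|wtdd|dfmwl|zglgk'
Delimiter: '|'
Split result: 'ld', 'wtdd', 'dfmwl', 'zglgk'
Number of parts: 4


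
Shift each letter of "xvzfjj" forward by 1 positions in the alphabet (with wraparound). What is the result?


Input: 'xvzfjj', shift = 1
Operation: for each letter, (position + 1) mod 26
Mapping: 'x'(23+1=24)->'y', 'v'(21+1=22)->'w', 'z'(25+1=26, 26 mod 26=0)->'a', 'f'(5+1=6)->'g', 'j'(9+1=10)->'k', 'j'(9+1=10)->'k'
Result: ywagkk


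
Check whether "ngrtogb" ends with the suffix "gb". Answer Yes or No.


Input string: 'ngrtogb'
Suffix to check: 'gb'
Last 2 characters of input: 'gb'
Match: True
Result: Yes


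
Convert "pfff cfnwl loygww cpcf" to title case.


Input string: 'pfff cfnwl loygww cpcf'
Operation: capitalize first letter of each word
Word transformations: 'pfff'->'Pfff', 'cfnwl'->'Cfnwl', 'loygww'->'Loygww', 'cpcf'->'Cpcf'
Result: Pfff Cfnwl Loygww Cpcf


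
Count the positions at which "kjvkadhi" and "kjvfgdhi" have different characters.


String 1: 'kjvkadhi'
String 2: 'kjvfgdhi'
Compare each position: pos 0: 'k'=='k', pos 1: 'j'=='j', pos 2: 'v'=='v', pos 3: 'k'!='f', pos 4: 'a'!='g', pos 5: 'd'=='d', pos 6: 'h'=='h', pos 7: 'i'=='i'
Differing positions: 2
Hamming distance: 2


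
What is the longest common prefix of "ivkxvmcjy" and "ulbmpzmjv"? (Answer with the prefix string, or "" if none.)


String 1: 'ivkxvmcjy'
String 2: 'ulbmpzmjv'
Compare position by position:
pos 0: 'i' vs 'u' differ -> stop
Longest common prefix: "" (length 0)


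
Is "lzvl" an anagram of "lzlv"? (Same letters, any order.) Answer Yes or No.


String 1: 'lzlv' -> sorted: 'llvz'
String 2: 'lzvl' -> sorted: 'llvz'
Compare sorted forms: 'llvz' == 'llvz'
Anagram: Yes


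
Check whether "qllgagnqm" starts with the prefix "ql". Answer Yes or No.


Input string: 'qllgagnqm'
Prefix to check: 'ql'
First 2 characters of input: 'ql'
Match: True
Result: Yes


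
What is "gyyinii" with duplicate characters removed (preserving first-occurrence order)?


Input: 'gyyinii'
Operation: keep first occurrence of each character
Scan: s[0]='g' new -> keep; s[1]='y' new -> keep; s[2]='y' seen -> skip; s[3]='i' new -> keep; s[4]='n' new -> keep; s[5]='i' seen -> skip; s[6]='i' seen -> skip
Result: gyin


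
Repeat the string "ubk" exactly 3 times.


Input string: 'ubk'
Operation: repeat 3 times
Concatenation: 'ubk' + 'ubk' + 'ubk'
Result: ubkubkubk


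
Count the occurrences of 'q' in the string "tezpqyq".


Input string: 'tezpqyq'
Target character: 'q'
Scan each position: s[4]='q', s[6]='q'
Matches found at indices: 4, 6
Total: 2


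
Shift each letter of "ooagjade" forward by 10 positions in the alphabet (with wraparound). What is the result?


Input: 'ooagjade', shift = 10
Operation: for each letter, (position + 10) mod 26
Mapping: 'o'(14+10=24)->'y', 'o'(14+10=24)->'y', 'a'(0+10=10)->'k', 'g'(6+10=16)->'q', 'j'(9+10=19)->'t', 'a'(0+10=10)->'k', 'd'(3+10=13)->'n', 'e'(4+10=14)->'o'
Result: yykqtkno


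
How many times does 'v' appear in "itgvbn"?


Input string: 'itgvbn'
Target character: 'v'
Scan each position: s[3]='v'
Matches found at indices: 3
Total: 1


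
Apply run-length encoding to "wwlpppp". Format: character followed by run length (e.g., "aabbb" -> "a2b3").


Input: 'wwlpppp'
Operation: identify consecutive runs
Runs: 'ww' -> w2, 'l' -> l1, 'pppp' -> p4
Encoded: w2l1p4


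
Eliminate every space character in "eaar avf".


Input string: 'eaar avf'
Operation: remove all spaces
Words: 'eaar', 'avf'
Join without spaces: eaaravf


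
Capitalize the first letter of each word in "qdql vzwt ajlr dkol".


Input string: 'qdql vzwt ajlr dkol'
Operation: capitalize first letter of each word
Word transformations: 'qdql'->'Qdql', 'vzwt'->'Vzwt', 'ajlr'->'Ajlr', 'dkol'->'Dkol'
Result: Qdql Vzwt Ajlr Dkol


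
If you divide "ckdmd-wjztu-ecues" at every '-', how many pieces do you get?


Input string: 'ckdmd-wjztu-ecues'
Delimiter: '-'
Split result: 'ckdmd', 'wjztu', 'ecues'
Number of parts: 3


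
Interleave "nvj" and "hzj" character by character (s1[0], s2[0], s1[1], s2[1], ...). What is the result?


String 1: 'nvj'
String 2: 'hzj'
Operation: alternate characters
Pairs: 'n'+'h', 'v'+'z', 'j'+'j'
Result: nhvzjj


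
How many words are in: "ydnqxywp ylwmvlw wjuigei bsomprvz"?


Input string: 'ydnqxywp ylwmvlw wjuigei bsomprvz'
Operation: split by spaces
Words found: 'ydnqxywp', 'ylwmvlw', 'wjuigei', 'bsomprvz'
Word count: 4


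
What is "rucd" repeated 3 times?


Input string: 'rucd'
Operation: repeat 3 times
Concatenation: 'rucd' + 'rucd' + 'rucd'
Result: rucdrucdrucd


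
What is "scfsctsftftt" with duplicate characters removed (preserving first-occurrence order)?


Input: 'scfsctsftftt'
Operation: keep first occurrence of each character
Scan: s[0]='s' new -> keep; s[1]='c' new -> keep; s[2]='f' new -> keep; s[3]='s' seen -> skip; s[4]='c' seen -> skip; s[5]='t' new -> keep; s[6]='s' seen -> skip; s[7]='f' seen -> skip; s[8]='t' seen -> skip; s[9]='f' seen -> skip; s[10]='t' seen -> skip; s[11]='t' seen -> skip
Result: scft


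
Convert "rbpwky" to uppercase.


Input string: 'rbpwky'
Operation: convert each letter to uppercase
Mapping: 'r'->'R', 'b'->'B', 'p'->'P', 'w'->'W', 'k'->'K', 'y'->'Y'
Result: RBPWKY


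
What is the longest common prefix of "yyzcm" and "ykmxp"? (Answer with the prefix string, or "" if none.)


String 1: 'yyzcm'
String 2: 'ykmxp'
Compare position by position:
pos 0: 'y' vs 'y' match
pos 1: 'y' vs 'k' differ -> stop
Longest common prefix: "y" (length 1)


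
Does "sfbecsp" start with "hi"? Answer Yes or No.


Input string: 'sfbecsp'
Prefix to check: 'hi'
First 2 characters of input: 'sf'
Match: False
Result: No


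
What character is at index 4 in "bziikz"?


Input string: 'bziikz'
Operation: get character at index 4
Index mapping: s[0]='b', s[1]='z', s[2]='i', s[3]='i', s[4]='k'
Result: 'k'


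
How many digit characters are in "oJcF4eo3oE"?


Input string: 'oJcF4eo3oE'
Operation: count digit characters (0-9)
Scan: 'o', 'J', 'c', 'F', '4'(digit), 'e', 'o', '3'(digit), 'o', 'E'
Digits found: 2
Result: 2


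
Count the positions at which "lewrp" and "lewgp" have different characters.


String 1: 'lewrp'
String 2: 'lewgp'
Compare each position: pos 0: 'l'=='l', pos 1: 'e'=='e', pos 2: 'w'=='w', pos 3: 'r'!='g', pos 4: 'p'=='p'
Differing positions: 1
Hamming distance: 1


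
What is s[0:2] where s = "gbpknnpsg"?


Input string: 'gbpknnpsg'
Operation: slice [0:2]
Extract characters: s[0]='g', s[1]='b'
Result: gb


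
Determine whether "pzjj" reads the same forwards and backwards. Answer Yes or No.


Input string: 'pzjj'
Reversed: 'jjzp'
Compare pairs: s[0]='p' vs s[3]='j' (mismatch), s[1]='z' vs s[2]='j' (mismatch)
Palindrome: No


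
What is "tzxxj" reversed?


Input string: 'tzxxj'
Operation: reverse character order
Original order: 't' -> 'z' -> 'x' -> 'x' -> 'j'
Reversed order: 'j' -> 'x' -> 'x' -> 'z' -> 't'
Result: jxxzt


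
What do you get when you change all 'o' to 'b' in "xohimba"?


Input string: 'xohimba'
Operation: replace 'o' with 'b'
Positions of 'o': 1
After replacement: xbhimba


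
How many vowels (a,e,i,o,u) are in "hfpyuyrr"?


Input string: 'hfpyuyrr'
Operation: count vowels (a, e, i, o, u)
Scan: s[0]='h', s[1]='f', s[2]='p', s[3]='y', s[4]='u' (vowel), s[5]='y', s[6]='r', s[7]='r'
Vowels found: 1
Result: 1


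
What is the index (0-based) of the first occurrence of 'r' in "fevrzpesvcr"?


Input string: 'fevrzpesvcr'
Target: 'r'
Scanning left to right: s[0]='f', s[1]='e', s[2]='v', s[3]='r'
First match at index: 3


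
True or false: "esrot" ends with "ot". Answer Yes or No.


Input string: 'esrot'
Suffix to check: 'ot'
Last 2 characters of input: 'ot'
Match: True
Result: Yes


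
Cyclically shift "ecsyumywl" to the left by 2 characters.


Input: 'ecsyumywl', shift = 2
Operation: split at index 2 and swap parts
Front part s[0:2] = 'ec'
Back part s[2:] = 'syumywl'
Rotated = back + front = 'syumywl' + 'ec'
Result: syumywlec


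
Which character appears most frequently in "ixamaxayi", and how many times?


Input: 'ixamaxayi'
Operation: tally each character
Counts: 'a':3, 'i':2, 'm':1, 'x':2, 'y':1
Maximum: 'a' appears 3 times


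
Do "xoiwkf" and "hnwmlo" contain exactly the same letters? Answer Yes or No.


String 1: 'xoiwkf' -> sorted: 'fikowx'
String 2: 'hnwmlo' -> sorted: 'hlmnow'
Compare sorted forms: 'fikowx' != 'hlmnow'
Anagram: No


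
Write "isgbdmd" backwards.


Input string: 'isgbdmd'
Operation: reverse character order
Original order: 'i' -> 's' -> 'g' -> 'b' -> 'd' -> 'm' -> 'd'
Reversed order: 'd' -> 'm' -> 'd' -> 'b' -> 'g' -> 's' -> 'i'
Result: dmdbgsi


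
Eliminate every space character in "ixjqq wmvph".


Input string: 'ixjqq wmvph'
Operation: remove all spaces
Words: 'ixjqq', 'wmvph'
Join without spaces: ixjqqwmvph


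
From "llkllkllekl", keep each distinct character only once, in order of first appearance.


Input: 'llkllkllekl'
Operation: keep first occurrence of each character
Scan: s[0]='l' new -> keep; s[1]='l' seen -> skip; s[2]='k' new -> keep; s[3]='l' seen -> skip; s[4]='l' seen -> skip; s[5]='k' seen -> skip; s[6]='l' seen -> skip; s[7]='l' seen -> skip; s[8]='e' new -> keep; s[9]='k' seen -> skip; s[10]='l' seen -> skip
Result: lke


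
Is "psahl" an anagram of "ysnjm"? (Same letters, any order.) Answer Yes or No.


String 1: 'ysnjm' -> sorted: 'jmnsy'
String 2: 'psahl' -> sorted: 'ahlps'
Compare sorted forms: 'jmnsy' != 'ahlps'
Anagram: No


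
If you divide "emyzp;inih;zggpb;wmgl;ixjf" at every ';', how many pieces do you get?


Input string: 'emyzp;inih;zggpb;wmgl;ixjf'
Delimiter: ';'
Split result: 'emyzp', 'inih', 'zggpb', 'wmgl', 'ixjf'
Number of parts: 5


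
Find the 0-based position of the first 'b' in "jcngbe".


Input string: 'jcngbe'
Target: 'b'
Scanning left to right: s[0]='j', s[1]='c', s[2]='n', s[3]='g', s[4]='b'
First match at index: 4


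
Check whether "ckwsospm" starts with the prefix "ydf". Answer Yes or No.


Input string: 'ckwsospm'
Prefix to check: 'ydf'
First 3 characters of input: 'ckw'
Match: False
Result: No


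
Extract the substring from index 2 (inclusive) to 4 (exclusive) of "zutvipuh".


Input string: 'zutvipuh'
Operation: slice [2:4]
Extract characters: s[2]='t', s[3]='v'
Result: tv


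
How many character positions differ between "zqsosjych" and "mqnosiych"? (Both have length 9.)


String 1: 'zqsosjych'
String 2: 'mqnosiych'
Compare each position: pos 0: 'z'!='m', pos 1: 'q'=='q', pos 2: 's'!='n', pos 3: 'o'=='o', pos 4: 's'=='s', pos 5: 'j'!='i', pos 6: 'y'=='y', pos 7: 'c'=='c', pos 8: 'h'=='h'
Differing positions: 3
Hamming distance: 3


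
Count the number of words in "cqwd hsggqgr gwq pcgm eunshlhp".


Input string: 'cqwd hsggqgr gwq pcgm eunshlhp'
Operation: split by spaces
Words found: 'cqwd', 'hsggqgr', 'gwq', 'pcgm', 'eunshlhp'
Word count: 5


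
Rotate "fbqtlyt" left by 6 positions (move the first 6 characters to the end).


Input: 'fbqtlyt', shift = 6
Operation: split at index 6 and swap parts
Front part s[0:6] = 'fbqtly'
Back part s[6:] = 't'
Rotated = back + front = 't' + 'fbqtly'
Result: tfbqtly


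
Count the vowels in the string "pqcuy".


Input string: 'pqcuy'
Operation: count vowels (a, e, i, o, u)
Scan: s[0]='p', s[1]='q', s[2]='c', s[3]='u' (vowel), s[4]='y'
Vowels found: 1
Result: 1


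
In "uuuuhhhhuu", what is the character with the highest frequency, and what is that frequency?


Input: 'uuuuhhhhuu'
Operation: tally each character
Counts: 'h':4, 'u':6
Maximum: 'u' appears 6 times


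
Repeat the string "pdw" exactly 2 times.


Input string: 'pdw'
Operation: repeat 2 times
Concatenation: 'pdw' + 'pdw'
Result: pdwpdw


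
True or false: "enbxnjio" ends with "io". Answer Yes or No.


Input string: 'enbxnjio'
Suffix to check: 'io'
Last 2 characters of input: 'io'
Match: True
Result: Yes


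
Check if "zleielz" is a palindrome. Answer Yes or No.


Input string: 'zleielz'
Reversed: 'zleielz'
Compare pairs: s[0]='z' vs s[6]='z' (match), s[1]='l' vs s[5]='l' (match), s[2]='e' vs s[4]='e' (match)
Palindrome: Yes


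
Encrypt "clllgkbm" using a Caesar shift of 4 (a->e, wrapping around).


Input: 'clllgkbm', shift = 4
Operation: for each letter, (position + 4) mod 26
Mapping: 'c'(2+4=6)->'g', 'l'(11+4=15)->'p', 'l'(11+4=15)->'p', 'l'(11+4=15)->'p', 'g'(6+4=10)->'k', 'k'(10+4=14)->'o', 'b'(1+4=5)->'f', 'm'(12+4=16)->'q'
Result: gpppkofq


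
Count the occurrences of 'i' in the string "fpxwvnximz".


Input string: 'fpxwvnximz'
Target character: 'i'
Scan each position: s[7]='i'
Matches found at indices: 7
Total: 1


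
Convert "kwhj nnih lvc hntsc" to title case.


Input string: 'kwhj nnih lvc hntsc'
Operation: capitalize first letter of each word
Word transformations: 'kwhj'->'Kwhj', 'nnih'->'Nnih', 'lvc'->'Lvc', 'hntsc'->'Hntsc'
Result: Kwhj Nnih Lvc Hntsc


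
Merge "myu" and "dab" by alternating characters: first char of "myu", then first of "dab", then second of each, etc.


String 1: 'myu'
String 2: 'dab'
Operation: alternate characters
Pairs: 'm'+'d', 'y'+'a', 'u'+'b'
Result: mdyaub


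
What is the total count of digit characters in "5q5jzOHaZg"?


Input string: '5q5jzOHaZg'
Operation: count digit characters (0-9)
Scan: '5'(digit), 'q', '5'(digit), 'j', 'z', 'O', 'H', 'a', 'Z', 'g'
Digits found: 2
Result: 2


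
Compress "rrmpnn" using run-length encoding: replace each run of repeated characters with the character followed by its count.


Input: 'rrmpnn'
Operation: identify consecutive runs
Runs: 'rr' -> r2, 'm' -> m1, 'p' -> p1, 'nn' -> n2
Encoded: r2m1p1n2


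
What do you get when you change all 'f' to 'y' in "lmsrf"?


Input string: 'lmsrf'
Operation: replace 'f' with 'y'
Positions of 'f': 4
After replacement: lmsry


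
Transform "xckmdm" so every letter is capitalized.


Input string: 'xckmdm'
Operation: convert each letter to uppercase
Mapping: 'x'->'X', 'c'->'C', 'k'->'K', 'm'->'M', 'd'->'D', 'm'->'M'
Result: XCKMDM


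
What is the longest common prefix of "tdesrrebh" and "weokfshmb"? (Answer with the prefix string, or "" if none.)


String 1: 'tdesrrebh'
String 2: 'weokfshmb'
Compare position by position:
pos 0: 't' vs 'w' differ -> stop
Longest common prefix: "" (length 0)


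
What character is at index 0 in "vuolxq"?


Input string: 'vuolxq'
Operation: get character at index 0
Index mapping: s[0]='v'
Result: 'v'


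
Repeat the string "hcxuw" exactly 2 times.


Input string: 'hcxuw'
Operation: repeat 2 times
Concatenation: 'hcxuw' + 'hcxuw'
Result: hcxuwhcxuw


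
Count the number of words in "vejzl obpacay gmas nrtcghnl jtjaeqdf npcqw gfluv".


Input string: 'vejzl obpacay gmas nrtcghnl jtjaeqdf npcqw gfluv'
Operation: split by spaces
Words found: 'vejzl', 'obpacay', 'gmas', 'nrtcghnl', 'jtjaeqdf', 'npcqw', 'gfluv'
Word count: 7


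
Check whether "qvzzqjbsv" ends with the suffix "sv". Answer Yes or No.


Input string: 'qvzzqjbsv'
Suffix to check: 'sv'
Last 2 characters of input: 'sv'
Match: True
Result: Yes


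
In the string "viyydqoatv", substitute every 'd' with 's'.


Input string: 'viyydqoatv'
Operation: replace 'd' with 's'
Positions of 'd': 4
After replacement: viyysqoatv


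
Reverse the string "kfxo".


Input string: 'kfxo'
Operation: reverse character order
Original order: 'k' -> 'f' -> 'x' -> 'o'
Reversed order: 'o' -> 'x' -> 'f' -> 'k'
Result: oxfk


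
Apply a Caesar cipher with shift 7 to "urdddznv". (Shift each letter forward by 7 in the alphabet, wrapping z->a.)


Input: 'urdddznv', shift = 7
Operation: for each letter, (position + 7) mod 26
Mapping: 'u'(20+7=27, 27 mod 26=1)->'b', 'r'(17+7=24)->'y', 'd'(3+7=10)->'k', 'd'(3+7=10)->'k', 'd'(3+7=10)->'k', 'z'(25+7=32, 32 mod 26=6)->'g', 'n'(13+7=20)->'u', 'v'(21+7=28, 28 mod 26=2)->'c'
Result: bykkkguc


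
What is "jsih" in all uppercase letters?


Input string: 'jsih'
Operation: convert each letter to uppercase
Mapping: 'j'->'J', 's'->'S', 'i'->'I', 'h'->'H'
Result: JSIH


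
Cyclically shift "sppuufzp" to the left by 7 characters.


Input: 'sppuufzp', shift = 7
Operation: split at index 7 and swap parts
Front part s[0:7] = 'sppuufz'
Back part s[7:] = 'p'
Rotated = back + front = 'p' + 'sppuufz'
Result: psppuufz


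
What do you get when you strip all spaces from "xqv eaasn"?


Input string: 'xqv eaasn'
Operation: remove all spaces
Words: 'xqv', 'eaasn'
Join without spaces: xqveaasn


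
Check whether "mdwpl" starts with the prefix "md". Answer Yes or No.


Input string: 'mdwpl'
Prefix to check: 'md'
First 2 characters of input: 'md'
Match: True
Result: Yes


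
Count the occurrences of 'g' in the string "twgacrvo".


Input string: 'twgacrvo'
Target character: 'g'
Scan each position: s[2]='g'
Matches found at indices: 2
Total: 1


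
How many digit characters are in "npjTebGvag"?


Input string: 'npjTebGvag'
Operation: count digit characters (0-9)
Scan: 'n', 'p', 'j', 'T', 'e', 'b', 'G', 'v', 'a', 'g'
Digits found: 0
Result: 0


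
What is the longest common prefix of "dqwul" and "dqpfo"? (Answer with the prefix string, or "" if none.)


String 1: 'dqwul'
String 2: 'dqpfo'
Compare position by position:
pos 0: 'd' vs 'd' match
pos 1: 'q' vs 'q' match
pos 2: 'w' vs 'p' differ -> stop
Longest common prefix: "dq" (length 2)


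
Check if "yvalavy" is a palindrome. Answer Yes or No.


Input string: 'yvalavy'
Reversed: 'yvalavy'
Compare pairs: s[0]='y' vs s[6]='y' (match), s[1]='v' vs s[5]='v' (match), s[2]='a' vs s[4]='a' (match)
Palindrome: Yes


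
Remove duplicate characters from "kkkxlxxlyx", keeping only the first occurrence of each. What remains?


Input: 'kkkxlxxlyx'
Operation: keep first occurrence of each character
Scan: s[0]='k' new -> keep; s[1]='k' seen -> skip; s[2]='k' seen -> skip; s[3]='x' new -> keep; s[4]='l' new -> keep; s[5]='x' seen -> skip; s[6]='x' seen -> skip; s[7]='l' seen -> skip; s[8]='y' new -> keep; s[9]='x' seen -> skip
Result: kxly


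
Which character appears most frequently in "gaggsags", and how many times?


Input: 'gaggsags'
Operation: tally each character
Counts: 'a':2, 'g':4, 's':2
Maximum: 'g' appears 4 times


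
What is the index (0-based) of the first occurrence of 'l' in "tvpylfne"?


Input string: 'tvpylfne'
Target: 'l'
Scanning left to right: s[0]='t', s[1]='v', s[2]='p', s[3]='y', s[4]='l'
First match at index: 4


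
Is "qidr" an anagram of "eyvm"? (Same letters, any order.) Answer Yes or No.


String 1: 'eyvm' -> sorted: 'emvy'
String 2: 'qidr' -> sorted: 'diqr'
Compare sorted forms: 'emvy' != 'diqr'
Anagram: No


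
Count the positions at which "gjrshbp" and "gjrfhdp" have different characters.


String 1: 'gjrshbp'
String 2: 'gjrfhdp'
Compare each position: pos 0: 'g'=='g', pos 1: 'j'=='j', pos 2: 'r'=='r', pos 3: 's'!='f', pos 4: 'h'=='h', pos 5: 'b'!='d', pos 6: 'p'=='p'
Differing positions: 2
Hamming distance: 2


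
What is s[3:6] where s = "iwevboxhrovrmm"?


Input string: 'iwevboxhrovrmm'
Operation: slice [3:6]
Extract characters: s[3]='v', s[4]='b', s[5]='o'
Result: vbo


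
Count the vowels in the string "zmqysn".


Input string: 'zmqysn'
Operation: count vowels (a, e, i, o, u)
Scan: s[0]='z', s[1]='m', s[2]='q', s[3]='y', s[4]='s', s[5]='n'
Vowels found: 0
Result: 0


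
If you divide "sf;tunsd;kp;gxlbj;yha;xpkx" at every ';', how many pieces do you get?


Input string: 'sf;tunsd;kp;gxlbj;yha;xpkx'
Delimiter: ';'
Split result: 'sf', 'tunsd', 'kp', 'gxlbj', 'yha', 'xpkx'
Number of parts: 6


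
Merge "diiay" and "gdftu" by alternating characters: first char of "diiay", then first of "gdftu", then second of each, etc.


String 1: 'diiay'
String 2: 'gdftu'
Operation: alternate characters
Pairs: 'd'+'g', 'i'+'d', 'i'+'f', 'a'+'t', 'y'+'u'
Result: dgidifatyu


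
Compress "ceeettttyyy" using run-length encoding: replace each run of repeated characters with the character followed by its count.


Input: 'ceeettttyyy'
Operation: identify consecutive runs
Runs: 'c' -> c1, 'eee' -> e3, 'tttt' -> t4, 'yyy' -> y3
Encoded: c1e3t4y3


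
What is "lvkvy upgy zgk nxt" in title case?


Input string: 'lvkvy upgy zgk nxt'
Operation: capitalize first letter of each word
Word transformations: 'lvkvy'->'Lvkvy', 'upgy'->'Upgy', 'zgk'->'Zgk', 'nxt'->'Nxt'
Result: Lvkvy Upgy Zgk Nxt


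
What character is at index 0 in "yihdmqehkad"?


Input string: 'yihdmqehkad'
Operation: get character at index 0
Index mapping: s[0]='y'
Result: 'y'


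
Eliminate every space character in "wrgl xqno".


Input string: 'wrgl xqno'
Operation: remove all spaces
Words: 'wrgl', 'xqno'
Join without spaces: wrglxqno


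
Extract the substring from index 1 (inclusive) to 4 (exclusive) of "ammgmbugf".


Input string: 'ammgmbugf'
Operation: slice [1:4]
Extract characters: s[1]='m', s[2]='m', s[3]='g'
Result: mmg


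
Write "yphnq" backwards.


Input string: 'yphnq'
Operation: reverse character order
Original order: 'y' -> 'p' -> 'h' -> 'n' -> 'q'
Reversed order: 'q' -> 'n' -> 'h' -> 'p' -> 'y'
Result: qnhpy


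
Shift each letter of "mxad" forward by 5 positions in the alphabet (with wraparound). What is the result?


Input: 'mxad', shift = 5
Operation: for each letter, (position + 5) mod 26
Mapping: 'm'(12+5=17)->'r', 'x'(23+5=28, 28 mod 26=2)->'c', 'a'(0+5=5)->'f', 'd'(3+5=8)->'i'
Result: rcfi


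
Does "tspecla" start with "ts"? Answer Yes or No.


Input string: 'tspecla'
Prefix to check: 'ts'
First 2 characters of input: 'ts'
Match: True
Result: Yes
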